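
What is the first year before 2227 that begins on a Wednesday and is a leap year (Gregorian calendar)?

2212

Jan 1 advances by 2 weekdays after a leap year and by 1 after a common year.
2227: Jan 1 is Monday.
2226: Sunday
2225: Saturday
2224: Thursday (leap)
2223: Wednesday
2222: Tuesday
2221: Monday
2220: Saturday (leap)
2219: Friday
2218: Thursday
2217: Wednesday
2216: Monday (leap)
2215: Sunday
2214: Saturday
2213: Friday
2212: Wednesday (leap)
2212 begins on a Wednesday and is a leap year.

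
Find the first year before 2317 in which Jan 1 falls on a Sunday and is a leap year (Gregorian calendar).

Jan 1 advances by 2 weekdays after a leap year and by 1 after a common year.
2317: Jan 1 is Monday.
2316: Saturday (leap)
2315: Friday
2314: Thursday
2313: Wednesday
2312: Monday (leap)
2311: Sunday
2310: Saturday
2309: Friday
2308: Wednesday (leap)
2307: Tuesday
2306: Monday
2305: Sunday
2304: Friday (leap)
2303: Thursday
2302: Wednesday
2301: Tuesday
2300: Monday
2299: Sunday
2298: Saturday
2297: Friday
2296: Wednesday (leap)
2295: Tuesday
2294: Monday
2293: Sunday
2292: Friday (leap)
2291: Thursday
2290: Wednesday
2289: Tuesday
2288: Sunday (leap)
2288 begins on a Sunday and is a leap year.

2288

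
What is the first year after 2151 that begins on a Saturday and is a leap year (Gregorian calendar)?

2152

Jan 1 advances by 2 weekdays after a leap year and by 1 after a common year.
2151: Jan 1 is Friday.
2152: Saturday (leap)
2152 begins on a Saturday and is a leap year.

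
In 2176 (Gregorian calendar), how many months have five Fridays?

4

A month of length L has five Fridays iff its first Friday is on day ≤ L−28 (so day 1–3 in a 31-day month, 1–2 in a 30-day month, day 1 in a leap February).
Checking each month of 2176: Jan starts Mon (31d); Feb starts Thu (29d); Mar starts Fri (31d) ✓; Apr starts Mon (30d); May starts Wed (31d) ✓; Jun starts Sat (30d); Jul starts Mon (31d); Aug starts Thu (31d) ✓; Sep starts Sun (30d); Oct starts Tue (31d); Nov starts Fri (30d) ✓; Dec starts Sun (31d).
Five-Friday months: March, May, August, November → 4.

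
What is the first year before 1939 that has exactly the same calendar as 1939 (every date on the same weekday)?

Two years share a calendar iff Jan 1 falls on the same weekday and both are leap or both are common. 1939: Jan 1 is Sunday, common year.
1938: Jan 1 Saturday, common
1937: Jan 1 Friday, common
1936: Jan 1 Wednesday, leap
1935: Jan 1 Tuesday, common
1934: Jan 1 Monday, common
1933: Jan 1 Sunday, common
1933 matches on both conditions.

1933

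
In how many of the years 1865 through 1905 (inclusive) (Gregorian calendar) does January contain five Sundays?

January has 31 days; it has five Sundays when Sunday falls among the first (month-length − 28) days — i.e. when January 1 is one of Sunday/Saturday/Friday.
January 1 by year: 1865:Sun✓ 1866:Mon 1867:Tue 1868:Wed 1869:Fri✓ 1870:Sat✓ 1871:Sun✓ 1872:Mon 1873:Wed 1874:Thu 1875:Fri✓ 1876:Sat✓ 1877:Mon 1878:Tue 1879:Wed …(11 more)… 1891:Thu 1892:Fri✓ 1893:Sun✓ 1894:Mon 1895:Tue 1896:Wed 1897:Fri✓ 1898:Sat✓ 1899:Sun✓ 1900:Mon 1901:Tue 1902:Wed 1903:Thu 1904:Fri✓ 1905:Sun✓
Years with five Sundays: 1865, 1869, 1870, 1871, 1875, 1876, 1881, 1882, 1886, 1887, 1888, 1892, 1893, 1897, 1898, 1899, 1904, 1905 → 18.

18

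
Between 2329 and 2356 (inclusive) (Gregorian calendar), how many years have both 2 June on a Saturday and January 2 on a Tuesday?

3

Check each year's weekday for 2 June and January 2:
  2329: Sun/Wed  2330: Mon/Thu  2331: Tue/Fri  2332: Thu/Sat  2333: Fri/Mon  2334: Sat/Tue ✓  2335: Sun/Wed  2336: Tue/Thu  2337: Wed/Sat  2338: Thu/Sun  2339: Fri/Mon  2340: Sun/Tue  2341: Mon/Thu  2342: Tue/Fri  2343: Wed/Sat  2344: Fri/Sun  2345: Sat/Tue ✓  2346: Sun/Wed  2347: Mon/Thu  2348: Wed/Fri  2349: Thu/Sun  2350: Fri/Mon  2351: Sat/Tue ✓  2352: Mon/Wed  2353: Tue/Fri  2354: Wed/Sat  2355: Thu/Sun  2356: Sat/Mon
Both conditions hold in: 2334, 2345, 2351 — 3.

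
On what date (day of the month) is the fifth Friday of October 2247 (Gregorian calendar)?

October 1, 2247 is a Friday, so the first Friday is the 1st.
The fifth Friday is 1 + 28 = 29.

29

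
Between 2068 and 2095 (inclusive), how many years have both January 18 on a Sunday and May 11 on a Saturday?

Check each year's weekday for January 18 and May 11:
  2068: Wed/Fri  2069: Fri/Sat  2070: Sat/Sun  2071: Sun/Mon  2072: Mon/Wed  2073: Wed/Thu  2074: Thu/Fri  2075: Fri/Sat  2076: Sat/Mon  2077: Mon/Tue  2078: Tue/Wed  2079: Wed/Thu  2080: Thu/Sat  2081: Sat/Sun  2082: Sun/Mon  2083: Mon/Tue  2084: Tue/Thu  2085: Thu/Fri  2086: Fri/Sat  2087: Sat/Sun  2088: Sun/Tue  2089: Tue/Wed  2090: Wed/Thu  2091: Thu/Fri  2092: Fri/Sun  2093: Sun/Mon  2094: Mon/Tue  2095: Tue/Wed
Both conditions hold in: no year — 0.

0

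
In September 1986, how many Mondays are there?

5

September 1986 has 30 days and begins on Monday.
The first Monday is September 1.
Mondays fall on 1, 8, 15, 22, 29 — that's 5.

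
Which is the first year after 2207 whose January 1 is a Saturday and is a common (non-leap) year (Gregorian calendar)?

Jan 1 advances by 2 weekdays after a leap year and by 1 after a common year.
2207: Jan 1 is Thursday.
2208: Friday (leap)
2209: Sunday
2210: Monday
2211: Tuesday
2212: Wednesday (leap)
2213: Friday
2214: Saturday
2214 begins on a Saturday and is a common year.

2214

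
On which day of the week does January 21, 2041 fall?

January 1, 2041 is a Tuesday.
January 21 is day 21 of the year, i.e. 20 days after Jan 1.
20 mod 7 = 6, so advance 6 weekdays from Tuesday: Monday.

Monday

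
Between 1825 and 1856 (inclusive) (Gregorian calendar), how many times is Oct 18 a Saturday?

5

Track Oct 18's weekday year by year (advancing +1, or +2 across a Feb 29):
  1825: Tue  1826: Wed (+1)  1827: Thu (+1)  1828: Sat (+2) ✓  1829: Sun (+1)
  1830: Mon (+1)  1831: Tue (+1)  1832: Thu (+2)  1833: Fri (+1)  1834: Sat (+1) ✓
  1835: Sun (+1)  1836: Tue (+2)  1837: Wed (+1)  1838: Thu (+1)  … (4 more years) …
  1843: Wed (+1)  1844: Fri (+2)  1845: Sat (+1) ✓  1846: Sun (+1)  1847: Mon (+1)
  1848: Wed (+2)  1849: Thu (+1)  1850: Fri (+1)  1851: Sat (+1) ✓  1852: Mon (+2)
  1853: Tue (+1)  1854: Wed (+1)  1855: Thu (+1)  1856: Sat (+2) ✓
Saturday years: 1828, 1834, 1845, 1851, 1856 — 5 in total.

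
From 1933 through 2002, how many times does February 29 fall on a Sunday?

2

Leap years in 1933–2002: 17 of them.
Feb 29 weekday advances by 5 (mod 7) from one leap year to the next four years later (or differs when a century non-leap intervenes).
Leap-day weekdays: 1936:Sat 1940:Thu 1944:Tue 1948:Sun✓ 1952:Fri 1956:Wed 1960:Mon 1964:Sat 1968:Thu 1972:Tue 1976:Sun✓ 1980:Fri 1984:Wed 1988:Mon 1992:Sat 1996:Thu 2000:Tue
Sunday: 1948, 1976 → 2.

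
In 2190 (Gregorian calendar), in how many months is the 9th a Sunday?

Check the 9th of each month of 2190: Jan 9: Sat, Feb 9: Tue, Mar 9: Tue, Apr 9: Fri, May 9: Sun, Jun 9: Wed, Jul 9: Fri, Aug 9: Mon, Sep 9: Thu, Oct 9: Sat, Nov 9: Tue, Dec 9: Thu.
Sunday occurs in May — 1 month.

1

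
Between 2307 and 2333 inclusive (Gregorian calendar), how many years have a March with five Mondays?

March has 31 days; it has five Mondays when Monday falls among the first (month-length − 28) days — i.e. when March 1 is one of Monday/Sunday/Saturday.
March 1 by year: 2307:Fri 2308:Sun✓ 2309:Mon✓ 2310:Tue 2311:Wed 2312:Fri 2313:Sat✓ 2314:Sun✓ 2315:Mon✓ 2316:Wed 2317:Thu 2318:Fri 2319:Sat✓ 2320:Mon✓ 2321:Tue 2322:Wed 2323:Thu 2324:Sat✓ 2325:Sun✓ 2326:Mon✓ 2327:Tue 2328:Thu 2329:Fri 2330:Sat✓ 2331:Sun✓ 2332:Tue 2333:Wed
Years with five Mondays: 2308, 2309, 2313, 2314, 2315, 2319, 2320, 2324, 2325, 2326, 2330, 2331 → 12.

12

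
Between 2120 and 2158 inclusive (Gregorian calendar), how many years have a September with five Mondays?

September has 30 days; it has five Mondays when Monday falls among the first (month-length − 28) days — i.e. when September 1 is one of Monday/Sunday.
September 1 by year: 2120:Sun✓ 2121:Mon✓ 2122:Tue 2123:Wed 2124:Fri 2125:Sat 2126:Sun✓ 2127:Mon✓ 2128:Wed 2129:Thu 2130:Fri 2131:Sat 2132:Mon✓ 2133:Tue 2134:Wed …(9 more)… 2144:Tue 2145:Wed 2146:Thu 2147:Fri 2148:Sun✓ 2149:Mon✓ 2150:Tue 2151:Wed 2152:Fri 2153:Sat 2154:Sun✓ 2155:Mon✓ 2156:Wed 2157:Thu 2158:Fri
Years with five Mondays: 2120, 2121, 2126, 2127, 2132, 2137, 2138, 2143, 2148, 2149, 2154, 2155 → 12.

12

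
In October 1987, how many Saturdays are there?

5

October 1987 has 31 days and begins on Thursday.
The first Saturday is October 3.
Saturdays fall on 3, 10, 17, 24, 31 — that's 5.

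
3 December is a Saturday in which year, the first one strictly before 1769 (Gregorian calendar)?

1768

From one year to the next, a fixed date's weekday advances by 1, or by 2 when a Feb 29 lies between the two dates.
1769: December 3 is Sunday.
1768: Saturday (−1)
3 December falls on a Saturday in 1768.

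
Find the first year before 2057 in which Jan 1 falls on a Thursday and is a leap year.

Jan 1 advances by 2 weekdays after a leap year and by 1 after a common year.
2057: Jan 1 is Monday.
2056: Saturday (leap)
2055: Friday
2054: Thursday
2053: Wednesday
2052: Monday (leap)
2051: Sunday
2050: Saturday
2049: Friday
2048: Wednesday (leap)
2047: Tuesday
2046: Monday
2045: Sunday
2044: Friday (leap)
2043: Thursday
2042: Wednesday
2041: Tuesday
2040: Sunday (leap)
2039: Saturday
2038: Friday
2037: Thursday
2036: Tuesday (leap)
2035: Monday
2034: Sunday
2033: Saturday
2032: Thursday (leap)
2032 begins on a Thursday and is a leap year.

2032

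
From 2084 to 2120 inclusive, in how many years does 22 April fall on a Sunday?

6

Track 22 April's weekday year by year (advancing +1, or +2 across a Feb 29):
  2084: Sat  2085: Sun (+1) ✓  2086: Mon (+1)  2087: Tue (+1)  2088: Thu (+2)
  2089: Fri (+1)  2090: Sat (+1)  2091: Sun (+1) ✓  2092: Tue (+2)  2093: Wed (+1)
  2094: Thu (+1)  2095: Fri (+1)  2096: Sun (+2) ✓  2097: Mon (+1)  … (9 more years) …
  2107: Fri (+1)  2108: Sun (+2) ✓  2109: Mon (+1)  2110: Tue (+1)  2111: Wed (+1)
  2112: Fri (+2)  2113: Sat (+1)  2114: Sun (+1) ✓  2115: Mon (+1)  2116: Wed (+2)
  2117: Thu (+1)  2118: Fri (+1)  2119: Sat (+1)  2120: Mon (+2)
Sunday years: 2085, 2091, 2096, 2103, 2108, 2114 — 6 in total.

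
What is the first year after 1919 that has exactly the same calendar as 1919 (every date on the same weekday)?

Two years share a calendar iff Jan 1 falls on the same weekday and both are leap or both are common. 1919: Jan 1 is Wednesday, common year.
1920: Jan 1 Thursday, leap
1921: Jan 1 Saturday, common
1922: Jan 1 Sunday, common
1923: Jan 1 Monday, common
1924: Jan 1 Tuesday, leap
1925: Jan 1 Thursday, common
1926: Jan 1 Friday, common
1927: Jan 1 Saturday, common
1928: Jan 1 Sunday, leap
1929: Jan 1 Tuesday, common
1930: Jan 1 Wednesday, common
1930 matches on both conditions.

1930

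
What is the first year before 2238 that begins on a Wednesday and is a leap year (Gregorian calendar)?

Jan 1 advances by 2 weekdays after a leap year and by 1 after a common year.
2238: Jan 1 is Monday.
2237: Sunday
2236: Friday (leap)
2235: Thursday
2234: Wednesday
2233: Tuesday
2232: Sunday (leap)
2231: Saturday
2230: Friday
2229: Thursday
2228: Tuesday (leap)
2227: Monday
2226: Sunday
2225: Saturday
2224: Thursday (leap)
2223: Wednesday
2222: Tuesday
2221: Monday
2220: Saturday (leap)
2219: Friday
2218: Thursday
2217: Wednesday
2216: Monday (leap)
2215: Sunday
2214: Saturday
2213: Friday
2212: Wednesday (leap)
2212 begins on a Wednesday and is a leap year.

2212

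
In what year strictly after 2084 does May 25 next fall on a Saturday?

From one year to the next, a fixed date's weekday advances by 1, or by 2 when a Feb 29 lies between the two dates.
2084: May 25 is Thursday.
2085: Friday (+1)
2086: Saturday (+1)
May 25 falls on a Saturday in 2086.

2086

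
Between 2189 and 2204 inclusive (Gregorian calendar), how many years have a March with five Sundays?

March has 31 days; it has five Sundays when Sunday falls among the first (month-length − 28) days — i.e. when March 1 is one of Sunday/Saturday/Friday.
March 1 by year: 2189:Sun✓ 2190:Mon 2191:Tue 2192:Thu 2193:Fri✓ 2194:Sat✓ 2195:Sun✓ 2196:Tue 2197:Wed 2198:Thu 2199:Fri✓ 2200:Sat✓ 2201:Sun✓ 2202:Mon 2203:Tue 2204:Thu
Years with five Sundays: 2189, 2193, 2194, 2195, 2199, 2200, 2201 → 7.

7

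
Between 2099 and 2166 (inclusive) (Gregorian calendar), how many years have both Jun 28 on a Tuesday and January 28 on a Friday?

8

Check each year's weekday for Jun 28 and January 28:
  2099: Sun/Wed  2100: Mon/Thu  2101: Tue/Fri ✓  2102: Wed/Sat  2103: Thu/Sun  2104: Sat/Mon  2105: Sun/Wed  2106: Mon/Thu  2107: Tue/Fri ✓  2108: Thu/Sat  2109: Fri/Mon  2110: Sat/Tue  2111: Sun/Wed  2112: Tue/Thu  …(40 more)…  2153: Thu/Sun  2154: Fri/Mon  2155: Sat/Tue  2156: Mon/Wed  2157: Tue/Fri ✓  2158: Wed/Sat  2159: Thu/Sun  2160: Sat/Mon  2161: Sun/Wed  2162: Mon/Thu  2163: Tue/Fri ✓  2164: Thu/Sat  2165: Fri/Mon  2166: Sat/Tue
Both conditions hold in: 2101, 2107, 2118, 2129, 2135, 2146, 2157, 2163 — 8.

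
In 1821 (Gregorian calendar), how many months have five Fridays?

4

A month of length L has five Fridays iff its first Friday is on day ≤ L−28 (so day 1–3 in a 31-day month, 1–2 in a 30-day month, day 1 in a leap February).
Checking each month of 1821: Jan starts Mon (31d); Feb starts Thu (28d); Mar starts Thu (31d) ✓; Apr starts Sun (30d); May starts Tue (31d); Jun starts Fri (30d) ✓; Jul starts Sun (31d); Aug starts Wed (31d) ✓; Sep starts Sat (30d); Oct starts Mon (31d); Nov starts Thu (30d) ✓; Dec starts Sat (31d).
Five-Friday months: March, June, August, November → 4.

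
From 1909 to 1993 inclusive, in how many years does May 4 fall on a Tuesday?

13

Track May 4's weekday year by year (advancing +1, or +2 across a Feb 29):
  1909: Tue ✓  1910: Wed (+1)  1911: Thu (+1)  1912: Sat (+2)  1913: Sun (+1)
  1914: Mon (+1)  1915: Tue (+1) ✓  1916: Thu (+2)  1917: Fri (+1)  1918: Sat (+1)
  1919: Sun (+1)  1920: Tue (+2) ✓  1921: Wed (+1)  1922: Thu (+1)  … (57 more years) …
  1980: Sun (+2)  1981: Mon (+1)  1982: Tue (+1) ✓  1983: Wed (+1)  1984: Fri (+2)
  1985: Sat (+1)  1986: Sun (+1)  1987: Mon (+1)  1988: Wed (+2)  1989: Thu (+1)
  1990: Fri (+1)  1991: Sat (+1)  1992: Mon (+2)  1993: Tue (+1) ✓
Tuesday years: 1909, 1915, 1920, 1926, 1937, 1943, 1948, 1954, 1965, 1971, 1976, 1982, 1993 — 13 in total.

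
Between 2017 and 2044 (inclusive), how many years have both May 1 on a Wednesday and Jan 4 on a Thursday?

Check each year's weekday for May 1 and Jan 4:
  2017: Mon/Wed  2018: Tue/Thu  2019: Wed/Fri  2020: Fri/Sat  2021: Sat/Mon  2022: Sun/Tue  2023: Mon/Wed  2024: Wed/Thu ✓  2025: Thu/Sat  2026: Fri/Sun  2027: Sat/Mon  2028: Mon/Tue  2029: Tue/Thu  2030: Wed/Fri  2031: Thu/Sat  2032: Sat/Sun  2033: Sun/Tue  2034: Mon/Wed  2035: Tue/Thu  2036: Thu/Fri  2037: Fri/Sun  2038: Sat/Mon  2039: Sun/Tue  2040: Tue/Wed  2041: Wed/Fri  2042: Thu/Sat  2043: Fri/Sun  2044: Sun/Mon
Both conditions hold in: 2024 — 1.

1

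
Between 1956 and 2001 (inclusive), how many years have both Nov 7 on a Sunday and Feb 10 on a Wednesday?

Check each year's weekday for Nov 7 and Feb 10:
  1956: Wed/Fri  1957: Thu/Sun  1958: Fri/Mon  1959: Sat/Tue  1960: Mon/Wed  1961: Tue/Fri  1962: Wed/Sat  1963: Thu/Sun  1964: Sat/Mon  1965: Sun/Wed ✓  1966: Mon/Thu  1967: Tue/Fri  1968: Thu/Sat  1969: Fri/Mon  …(18 more)…  1988: Mon/Wed  1989: Tue/Fri  1990: Wed/Sat  1991: Thu/Sun  1992: Sat/Mon  1993: Sun/Wed ✓  1994: Mon/Thu  1995: Tue/Fri  1996: Thu/Sat  1997: Fri/Mon  1998: Sat/Tue  1999: Sun/Wed ✓  2000: Tue/Thu  2001: Wed/Sat
Both conditions hold in: 1965, 1971, 1982, 1993, 1999 — 5.

5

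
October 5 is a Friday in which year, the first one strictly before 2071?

From one year to the next, a fixed date's weekday advances by 1, or by 2 when a Feb 29 lies between the two dates.
2071: October 5 is Monday.
2070: Sunday (−1)
2069: Saturday (−1)
2068: Friday (−1)
October 5 falls on a Friday in 2068.

2068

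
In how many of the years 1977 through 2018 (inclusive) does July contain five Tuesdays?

July has 31 days; it has five Tuesdays when Tuesday falls among the first (month-length − 28) days — i.e. when July 1 is one of Tuesday/Monday/Sunday.
July 1 by year: 1977:Fri 1978:Sat 1979:Sun✓ 1980:Tue✓ 1981:Wed 1982:Thu 1983:Fri 1984:Sun✓ 1985:Mon✓ 1986:Tue✓ 1987:Wed 1988:Fri 1989:Sat 1990:Sun✓ 1991:Mon✓ …(12 more)… 2004:Thu 2005:Fri 2006:Sat 2007:Sun✓ 2008:Tue✓ 2009:Wed 2010:Thu 2011:Fri 2012:Sun✓ 2013:Mon✓ 2014:Tue✓ 2015:Wed 2016:Fri 2017:Sat 2018:Sun✓
Years with five Tuesdays: 1979, 1980, 1984, 1985, 1986, 1990, 1991, 1996, 1997, 2001, 2002, 2003, 2007, 2008, 2012, 2013, 2014, 2018 → 18.

18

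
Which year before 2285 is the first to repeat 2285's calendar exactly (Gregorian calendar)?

Two years share a calendar iff Jan 1 falls on the same weekday and both are leap or both are common. 2285: Jan 1 is Thursday, common year.
2284: Jan 1 Tuesday, leap
2283: Jan 1 Monday, common
2282: Jan 1 Sunday, common
2281: Jan 1 Saturday, common
2280: Jan 1 Thursday, leap
2279: Jan 1 Wednesday, common
2278: Jan 1 Tuesday, common
2277: Jan 1 Monday, common
2276: Jan 1 Saturday, leap
2275: Jan 1 Friday, common
2274: Jan 1 Thursday, common
2274 matches on both conditions.

2274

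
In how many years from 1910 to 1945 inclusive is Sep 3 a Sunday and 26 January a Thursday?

Check each year's weekday for Sep 3 and 26 January:
  1910: Sat/Wed  1911: Sun/Thu ✓  1912: Tue/Fri  1913: Wed/Sun  1914: Thu/Mon  1915: Fri/Tue  1916: Sun/Wed  1917: Mon/Fri  1918: Tue/Sat  1919: Wed/Sun  1920: Fri/Mon  1921: Sat/Wed  1922: Sun/Thu ✓  1923: Mon/Fri  …(8 more)…  1932: Sat/Tue  1933: Sun/Thu ✓  1934: Mon/Fri  1935: Tue/Sat  1936: Thu/Sun  1937: Fri/Tue  1938: Sat/Wed  1939: Sun/Thu ✓  1940: Tue/Fri  1941: Wed/Sun  1942: Thu/Mon  1943: Fri/Tue  1944: Sun/Wed  1945: Mon/Fri
Both conditions hold in: 1911, 1922, 1933, 1939 — 4.

4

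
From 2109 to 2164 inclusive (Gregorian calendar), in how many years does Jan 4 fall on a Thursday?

Track Jan 4's weekday year by year (advancing +1, or +2 across a Feb 29):
  2109: Fri  2110: Sat (+1)  2111: Sun (+1)  2112: Mon (+1)  2113: Wed (+2)
  2114: Thu (+1) ✓  2115: Fri (+1)  2116: Sat (+1)  2117: Mon (+2)  2118: Tue (+1)
  2119: Wed (+1)  2120: Thu (+1) ✓  2121: Sat (+2)  2122: Sun (+1)  … (28 more years) …
  2151: Mon (+1)  2152: Tue (+1)  2153: Thu (+2) ✓  2154: Fri (+1)  2155: Sat (+1)
  2156: Sun (+1)  2157: Tue (+2)  2158: Wed (+1)  2159: Thu (+1) ✓  2160: Fri (+1)
  2161: Sun (+2)  2162: Mon (+1)  2163: Tue (+1)  2164: Wed (+1)
Thursday years: 2114, 2120, 2125, 2131, 2142, 2148, 2153, 2159 — 8 in total.

8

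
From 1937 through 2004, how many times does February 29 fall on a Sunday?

3

Leap years in 1937–2004: 17 of them.
Feb 29 weekday advances by 5 (mod 7) from one leap year to the next four years later (or differs when a century non-leap intervenes).
Leap-day weekdays: 1940:Thu 1944:Tue 1948:Sun✓ 1952:Fri 1956:Wed 1960:Mon 1964:Sat 1968:Thu 1972:Tue 1976:Sun✓ 1980:Fri 1984:Wed 1988:Mon 1992:Sat 1996:Thu 2000:Tue 2004:Sun✓
Sunday: 1948, 1976, 2004 → 3.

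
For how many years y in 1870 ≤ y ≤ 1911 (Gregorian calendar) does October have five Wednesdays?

17

October has 31 days; it has five Wednesdays when Wednesday falls among the first (month-length − 28) days — i.e. when October 1 is one of Wednesday/Tuesday/Monday.
October 1 by year: 1870:Sat 1871:Sun 1872:Tue✓ 1873:Wed✓ 1874:Thu 1875:Fri 1876:Sun 1877:Mon✓ 1878:Tue✓ 1879:Wed✓ 1880:Fri 1881:Sat 1882:Sun 1883:Mon✓ 1884:Wed✓ …(12 more)… 1897:Fri 1898:Sat 1899:Sun 1900:Mon✓ 1901:Tue✓ 1902:Wed✓ 1903:Thu 1904:Sat 1905:Sun 1906:Mon✓ 1907:Tue✓ 1908:Thu 1909:Fri 1910:Sat 1911:Sun
Years with five Wednesdays: 1872, 1873, 1877, 1878, 1879, 1883, 1884, 1888, 1889, 1890, 1894, 1895, 1900, 1901, 1902, 1906, 1907 → 17.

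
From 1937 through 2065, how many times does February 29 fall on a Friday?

Leap years in 1937–2065: 32 of them.
Feb 29 weekday advances by 5 (mod 7) from one leap year to the next four years later (or differs when a century non-leap intervenes).
Leap-day weekdays: 1940:Thu 1944:Tue 1948:Sun 1952:Fri✓ 1956:Wed 1960:Mon 1964:Sat 1968:Thu 1972:Tue 1976:Sun 1980:Fri✓ 1984:Wed 1988:Mon …(6 more)… 2016:Mon 2020:Sat 2024:Thu 2028:Tue 2032:Sun 2036:Fri✓ 2040:Wed 2044:Mon 2048:Sat 2052:Thu 2056:Tue 2060:Sun 2064:Fri✓
Friday: 1952, 1980, 2008, 2036, 2064 → 5.

5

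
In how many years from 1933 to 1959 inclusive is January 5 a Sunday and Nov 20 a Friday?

1

Check each year's weekday for January 5 and Nov 20:
  1933: Thu/Mon  1934: Fri/Tue  1935: Sat/Wed  1936: Sun/Fri ✓  1937: Tue/Sat  1938: Wed/Sun  1939: Thu/Mon  1940: Fri/Wed  1941: Sun/Thu  1942: Mon/Fri  1943: Tue/Sat  1944: Wed/Mon  1945: Fri/Tue  1946: Sat/Wed  1947: Sun/Thu  1948: Mon/Sat  1949: Wed/Sun  1950: Thu/Mon  1951: Fri/Tue  1952: Sat/Thu  1953: Mon/Fri  1954: Tue/Sat  1955: Wed/Sun  1956: Thu/Tue  1957: Sat/Wed  1958: Sun/Thu  1959: Mon/Fri
Both conditions hold in: 1936 — 1.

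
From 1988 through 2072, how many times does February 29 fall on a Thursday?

3

Leap years in 1988–2072: 22 of them.
Feb 29 weekday advances by 5 (mod 7) from one leap year to the next four years later (or differs when a century non-leap intervenes).
Leap-day weekdays: 1988:Mon 1992:Sat 1996:Thu✓ 2000:Tue 2004:Sun 2008:Fri 2012:Wed 2016:Mon 2020:Sat 2024:Thu✓ 2028:Tue 2032:Sun 2036:Fri 2040:Wed 2044:Mon 2048:Sat 2052:Thu✓ 2056:Tue 2060:Sun 2064:Fri 2068:Wed 2072:Mon
Thursday: 1996, 2024, 2052 → 3.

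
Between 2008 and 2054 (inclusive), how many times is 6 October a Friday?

6

Track 6 October's weekday year by year (advancing +1, or +2 across a Feb 29):
  2008: Mon  2009: Tue (+1)  2010: Wed (+1)  2011: Thu (+1)  2012: Sat (+2)
  2013: Sun (+1)  2014: Mon (+1)  2015: Tue (+1)  2016: Thu (+2)  2017: Fri (+1) ✓
  2018: Sat (+1)  2019: Sun (+1)  2020: Tue (+2)  2021: Wed (+1)  … (19 more years) …
  2041: Sun (+1)  2042: Mon (+1)  2043: Tue (+1)  2044: Thu (+2)  2045: Fri (+1) ✓
  2046: Sat (+1)  2047: Sun (+1)  2048: Tue (+2)  2049: Wed (+1)  2050: Thu (+1)
  2051: Fri (+1) ✓  2052: Sun (+2)  2053: Mon (+1)  2054: Tue (+1)
Friday years: 2017, 2023, 2028, 2034, 2045, 2051 — 6 in total.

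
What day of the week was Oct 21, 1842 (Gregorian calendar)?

January 1, 1842 is a Saturday.
October 21 is day 294 of the year, i.e. 293 days after Jan 1.
293 mod 7 = 6, so advance 6 weekdays from Saturday: Friday.

Friday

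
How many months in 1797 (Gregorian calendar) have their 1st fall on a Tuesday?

Check the 1st of each month of 1797: Jan 1: Sun, Feb 1: Wed, Mar 1: Wed, Apr 1: Sat, May 1: Mon, Jun 1: Thu, Jul 1: Sat, Aug 1: Tue, Sep 1: Fri, Oct 1: Sun, Nov 1: Wed, Dec 1: Fri.
Tuesday occurs in August — 1 month.

1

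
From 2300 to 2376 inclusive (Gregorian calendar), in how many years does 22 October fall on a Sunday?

Track 22 October's weekday year by year (advancing +1, or +2 across a Feb 29):
  2300: Mon  2301: Tue (+1)  2302: Wed (+1)  2303: Thu (+1)  2304: Sat (+2)
  2305: Sun (+1) ✓  2306: Mon (+1)  2307: Tue (+1)  2308: Thu (+2)  2309: Fri (+1)
  2310: Sat (+1)  2311: Sun (+1) ✓  2312: Tue (+2)  2313: Wed (+1)  … (49 more years) …
  2363: Tue (+1)  2364: Thu (+2)  2365: Fri (+1)  2366: Sat (+1)  2367: Sun (+1) ✓
  2368: Tue (+2)  2369: Wed (+1)  2370: Thu (+1)  2371: Fri (+1)  2372: Sun (+2) ✓
  2373: Mon (+1)  2374: Tue (+1)  2375: Wed (+1)  2376: Fri (+2)
Sunday years: 2305, 2311, 2316, 2322, 2333, 2339, 2344, 2350, 2361, 2367, 2372 — 11 in total.

11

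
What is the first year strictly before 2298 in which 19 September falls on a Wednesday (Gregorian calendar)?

From one year to the next, a fixed date's weekday advances by 1, or by 2 when a Feb 29 lies between the two dates.
2298: September 19 is Monday.
2297: Sunday (−1)
2296: Saturday (−1)
2295: Thursday (−2)
2294: Wednesday (−1)
19 September falls on a Wednesday in 2294.

2294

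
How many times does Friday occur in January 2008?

January 2008 has 31 days and begins on Tuesday.
The first Friday is January 4.
Fridays fall on 4, 11, 18, 25 — that's 4.

4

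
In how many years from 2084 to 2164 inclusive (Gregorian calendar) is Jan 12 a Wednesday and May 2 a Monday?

Check each year's weekday for Jan 12 and May 2:
  2084: Wed/Tue  2085: Fri/Wed  2086: Sat/Thu  2087: Sun/Fri  2088: Mon/Sun  2089: Wed/Mon ✓  2090: Thu/Tue  2091: Fri/Wed  2092: Sat/Fri  2093: Mon/Sat  2094: Tue/Sun  2095: Wed/Mon ✓  2096: Thu/Wed  2097: Sat/Thu  …(53 more)…  2151: Tue/Sun  2152: Wed/Tue  2153: Fri/Wed  2154: Sat/Thu  2155: Sun/Fri  2156: Mon/Sun  2157: Wed/Mon ✓  2158: Thu/Tue  2159: Fri/Wed  2160: Sat/Fri  2161: Mon/Sat  2162: Tue/Sun  2163: Wed/Mon ✓  2164: Thu/Wed
Both conditions hold in: 2089, 2095, 2101, 2107, 2118, 2129, 2135, 2146, 2157, 2163 — 10.

10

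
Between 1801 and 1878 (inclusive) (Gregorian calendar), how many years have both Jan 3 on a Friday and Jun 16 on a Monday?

8

Check each year's weekday for Jan 3 and Jun 16:
  1801: Sat/Tue  1802: Sun/Wed  1803: Mon/Thu  1804: Tue/Sat  1805: Thu/Sun  1806: Fri/Mon ✓  1807: Sat/Tue  1808: Sun/Thu  1809: Tue/Fri  1810: Wed/Sat  1811: Thu/Sun  1812: Fri/Tue  1813: Sun/Wed  1814: Mon/Thu  …(50 more)…  1865: Tue/Fri  1866: Wed/Sat  1867: Thu/Sun  1868: Fri/Tue  1869: Sun/Wed  1870: Mon/Thu  1871: Tue/Fri  1872: Wed/Sun  1873: Fri/Mon ✓  1874: Sat/Tue  1875: Sun/Wed  1876: Mon/Fri  1877: Wed/Sat  1878: Thu/Sun
Both conditions hold in: 1806, 1817, 1823, 1834, 1845, 1851, 1862, 1873 — 8.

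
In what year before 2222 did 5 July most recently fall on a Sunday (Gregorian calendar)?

2218

From one year to the next, a fixed date's weekday advances by 1, or by 2 when a Feb 29 lies between the two dates.
2222: July 5 is Friday.
2221: Thursday (−1)
2220: Wednesday (−1)
2219: Monday (−2)
2218: Sunday (−1)
5 July falls on a Sunday in 2218.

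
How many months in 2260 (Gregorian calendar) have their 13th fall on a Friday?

Check the 13th of each month of 2260: Jan 13: Fri, Feb 13: Mon, Mar 13: Tue, Apr 13: Fri, May 13: Sun, Jun 13: Wed, Jul 13: Fri, Aug 13: Mon, Sep 13: Thu, Oct 13: Sat, Nov 13: Tue, Dec 13: Thu.
Friday occurs in January, April, July — 3 months.

3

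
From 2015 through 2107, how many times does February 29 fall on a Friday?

4

Leap years in 2015–2107: 22 of them.
Feb 29 weekday advances by 5 (mod 7) from one leap year to the next four years later (or differs when a century non-leap intervenes).
Leap-day weekdays: 2016:Mon 2020:Sat 2024:Thu 2028:Tue 2032:Sun 2036:Fri✓ 2040:Wed 2044:Mon 2048:Sat 2052:Thu 2056:Tue 2060:Sun 2064:Fri✓ 2068:Wed 2072:Mon 2076:Sat 2080:Thu 2084:Tue 2088:Sun 2092:Fri✓ 2096:Wed 2104:Fri✓
Friday: 2036, 2064, 2092, 2104 → 4.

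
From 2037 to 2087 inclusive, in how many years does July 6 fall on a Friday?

Track July 6's weekday year by year (advancing +1, or +2 across a Feb 29):
  2037: Mon  2038: Tue (+1)  2039: Wed (+1)  2040: Fri (+2) ✓  2041: Sat (+1)
  2042: Sun (+1)  2043: Mon (+1)  2044: Wed (+2)  2045: Thu (+1)  2046: Fri (+1) ✓
  2047: Sat (+1)  2048: Mon (+2)  2049: Tue (+1)  2050: Wed (+1)  … (23 more years) …
  2074: Fri (+1) ✓  2075: Sat (+1)  2076: Mon (+2)  2077: Tue (+1)  2078: Wed (+1)
  2079: Thu (+1)  2080: Sat (+2)  2081: Sun (+1)  2082: Mon (+1)  2083: Tue (+1)
  2084: Thu (+2)  2085: Fri (+1) ✓  2086: Sat (+1)  2087: Sun (+1)
Friday years: 2040, 2046, 2057, 2063, 2068, 2074, 2085 — 7 in total.

7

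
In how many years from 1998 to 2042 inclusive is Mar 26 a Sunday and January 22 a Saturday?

Check each year's weekday for Mar 26 and January 22:
  1998: Thu/Thu  1999: Fri/Fri  2000: Sun/Sat ✓  2001: Mon/Mon  2002: Tue/Tue  2003: Wed/Wed  2004: Fri/Thu  2005: Sat/Sat  2006: Sun/Sun  2007: Mon/Mon  2008: Wed/Tue  2009: Thu/Thu  2010: Fri/Fri  2011: Sat/Sat  …(17 more)…  2029: Mon/Mon  2030: Tue/Tue  2031: Wed/Wed  2032: Fri/Thu  2033: Sat/Sat  2034: Sun/Sun  2035: Mon/Mon  2036: Wed/Tue  2037: Thu/Thu  2038: Fri/Fri  2039: Sat/Sat  2040: Mon/Sun  2041: Tue/Tue  2042: Wed/Wed
Both conditions hold in: 2000, 2028 — 2.

2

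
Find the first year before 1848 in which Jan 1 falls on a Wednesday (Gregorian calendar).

1845

Jan 1 advances by 2 weekdays after a leap year and by 1 after a common year.
1848: Jan 1 is Saturday (leap).
1847: Friday
1846: Thursday
1845: Wednesday
1845 begins on a Wednesday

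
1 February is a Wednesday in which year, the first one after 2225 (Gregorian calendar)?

2226

From one year to the next, a fixed date's weekday advances by 1, or by 2 when a Feb 29 lies between the two dates.
2225: February 1 is Tuesday.
2226: Wednesday (+1)
1 February falls on a Wednesday in 2226.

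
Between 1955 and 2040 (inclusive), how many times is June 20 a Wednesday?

Track June 20's weekday year by year (advancing +1, or +2 across a Feb 29):
  1955: Mon  1956: Wed (+2) ✓  1957: Thu (+1)  1958: Fri (+1)  1959: Sat (+1)
  1960: Mon (+2)  1961: Tue (+1)  1962: Wed (+1) ✓  1963: Thu (+1)  1964: Sat (+2)
  1965: Sun (+1)  1966: Mon (+1)  1967: Tue (+1)  1968: Thu (+2)  … (58 more years) …
  2027: Sun (+1)  2028: Tue (+2)  2029: Wed (+1) ✓  2030: Thu (+1)  2031: Fri (+1)
  2032: Sun (+2)  2033: Mon (+1)  2034: Tue (+1)  2035: Wed (+1) ✓  2036: Fri (+2)
  2037: Sat (+1)  2038: Sun (+1)  2039: Mon (+1)  2040: Wed (+2) ✓
Wednesday years: 1956, 1962, 1973, 1979, 1984, 1990, 2001, 2007, 2012, 2018, 2029, 2035, 2040 — 13 in total.

13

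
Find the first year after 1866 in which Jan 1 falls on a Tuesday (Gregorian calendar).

1867

Jan 1 advances by 2 weekdays after a leap year and by 1 after a common year.
1866: Jan 1 is Monday.
1867: Tuesday
1867 begins on a Tuesday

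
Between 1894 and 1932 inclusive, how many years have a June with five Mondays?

11

June has 30 days; it has five Mondays when Monday falls among the first (month-length − 28) days — i.e. when June 1 is one of Monday/Sunday.
June 1 by year: 1894:Fri 1895:Sat 1896:Mon✓ 1897:Tue 1898:Wed 1899:Thu 1900:Fri 1901:Sat 1902:Sun✓ 1903:Mon✓ 1904:Wed 1905:Thu 1906:Fri 1907:Sat 1908:Mon✓ …(9 more)… 1918:Sat 1919:Sun✓ 1920:Tue 1921:Wed 1922:Thu 1923:Fri 1924:Sun✓ 1925:Mon✓ 1926:Tue 1927:Wed 1928:Fri 1929:Sat 1930:Sun✓ 1931:Mon✓ 1932:Wed
Years with five Mondays: 1896, 1902, 1903, 1908, 1913, 1914, 1919, 1924, 1925, 1930, 1931 → 11.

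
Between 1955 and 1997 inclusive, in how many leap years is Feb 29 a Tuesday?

1

Leap years in 1955–1997: 11 of them.
Feb 29 weekday advances by 5 (mod 7) from one leap year to the next four years later (or differs when a century non-leap intervenes).
Leap-day weekdays: 1956:Wed 1960:Mon 1964:Sat 1968:Thu 1972:Tue✓ 1976:Sun 1980:Fri 1984:Wed 1988:Mon 1992:Sat 1996:Thu
Tuesday: 1972 → 1.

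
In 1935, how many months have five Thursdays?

A month of length L has five Thursdays iff its first Thursday is on day ≤ L−28 (so day 1–3 in a 31-day month, 1–2 in a 30-day month, day 1 in a leap February).
Checking each month of 1935: Jan starts Tue (31d) ✓; Feb starts Fri (28d); Mar starts Fri (31d); Apr starts Mon (30d); May starts Wed (31d) ✓; Jun starts Sat (30d); Jul starts Mon (31d); Aug starts Thu (31d) ✓; Sep starts Sun (30d); Oct starts Tue (31d) ✓; Nov starts Fri (30d); Dec starts Sun (31d).
Five-Thursday months: January, May, August, October → 4.

4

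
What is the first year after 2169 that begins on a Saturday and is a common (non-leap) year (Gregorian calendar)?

2174

Jan 1 advances by 2 weekdays after a leap year and by 1 after a common year.
2169: Jan 1 is Sunday.
2170: Monday
2171: Tuesday
2172: Wednesday (leap)
2173: Friday
2174: Saturday
2174 begins on a Saturday and is a common year.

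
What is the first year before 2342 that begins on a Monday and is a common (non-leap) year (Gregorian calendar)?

2334

Jan 1 advances by 2 weekdays after a leap year and by 1 after a common year.
2342: Jan 1 is Thursday.
2341: Wednesday
2340: Monday (leap)
2339: Sunday
2338: Saturday
2337: Friday
2336: Wednesday (leap)
2335: Tuesday
2334: Monday
2334 begins on a Monday and is a common year.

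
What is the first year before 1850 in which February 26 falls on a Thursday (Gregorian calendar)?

1846

From one year to the next, a fixed date's weekday advances by 1, or by 2 when a Feb 29 lies between the two dates.
1850: February 26 is Tuesday.
1849: Monday (−1)
1848: Saturday (−2)
1847: Friday (−1)
1846: Thursday (−1)
February 26 falls on a Thursday in 1846.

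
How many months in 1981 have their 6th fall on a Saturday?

1

Check the 6th of each month of 1981: Jan 6: Tue, Feb 6: Fri, Mar 6: Fri, Apr 6: Mon, May 6: Wed, Jun 6: Sat, Jul 6: Mon, Aug 6: Thu, Sep 6: Sun, Oct 6: Tue, Nov 6: Fri, Dec 6: Sun.
Saturday occurs in June — 1 month.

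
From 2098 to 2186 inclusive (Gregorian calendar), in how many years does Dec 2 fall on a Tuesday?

13

Track Dec 2's weekday year by year (advancing +1, or +2 across a Feb 29):
  2098: Tue ✓  2099: Wed (+1)  2100: Thu (+1)  2101: Fri (+1)  2102: Sat (+1)
  2103: Sun (+1)  2104: Tue (+2) ✓  2105: Wed (+1)  2106: Thu (+1)  2107: Fri (+1)
  2108: Sun (+2)  2109: Mon (+1)  2110: Tue (+1) ✓  2111: Wed (+1)  … (61 more years) …
  2173: Thu (+1)  2174: Fri (+1)  2175: Sat (+1)  2176: Mon (+2)  2177: Tue (+1) ✓
  2178: Wed (+1)  2179: Thu (+1)  2180: Sat (+2)  2181: Sun (+1)  2182: Mon (+1)
  2183: Tue (+1) ✓  2184: Thu (+2)  2185: Fri (+1)  2186: Sat (+1)
Tuesday years: 2098, 2104, 2110, 2121, 2127, 2132, 2138, 2149, 2155, 2160, 2166, 2177, 2183 — 13 in total.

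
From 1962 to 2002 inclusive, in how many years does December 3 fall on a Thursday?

Track December 3's weekday year by year (advancing +1, or +2 across a Feb 29):
  1962: Mon  1963: Tue (+1)  1964: Thu (+2) ✓  1965: Fri (+1)  1966: Sat (+1)
  1967: Sun (+1)  1968: Tue (+2)  1969: Wed (+1)  1970: Thu (+1) ✓  1971: Fri (+1)
  1972: Sun (+2)  1973: Mon (+1)  1974: Tue (+1)  1975: Wed (+1)  … (13 more years) …
  1989: Sun (+1)  1990: Mon (+1)  1991: Tue (+1)  1992: Thu (+2) ✓  1993: Fri (+1)
  1994: Sat (+1)  1995: Sun (+1)  1996: Tue (+2)  1997: Wed (+1)  1998: Thu (+1) ✓
  1999: Fri (+1)  2000: Sun (+2)  2001: Mon (+1)  2002: Tue (+1)
Thursday years: 1964, 1970, 1981, 1987, 1992, 1998 — 6 in total.

6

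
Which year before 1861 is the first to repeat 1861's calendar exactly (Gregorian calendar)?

Two years share a calendar iff Jan 1 falls on the same weekday and both are leap or both are common. 1861: Jan 1 is Tuesday, common year.
1860: Jan 1 Sunday, leap
1859: Jan 1 Saturday, common
1858: Jan 1 Friday, common
1857: Jan 1 Thursday, common
1856: Jan 1 Tuesday, leap
1855: Jan 1 Monday, common
1854: Jan 1 Sunday, common
1853: Jan 1 Saturday, common
1852: Jan 1 Thursday, leap
1851: Jan 1 Wednesday, common
1850: Jan 1 Tuesday, common
1850 matches on both conditions.

1850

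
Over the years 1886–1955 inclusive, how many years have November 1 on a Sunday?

Track November 1's weekday year by year (advancing +1, or +2 across a Feb 29):
  1886: Mon  1887: Tue (+1)  1888: Thu (+2)  1889: Fri (+1)  1890: Sat (+1)
  1891: Sun (+1) ✓  1892: Tue (+2)  1893: Wed (+1)  1894: Thu (+1)  1895: Fri (+1)
  1896: Sun (+2) ✓  1897: Mon (+1)  1898: Tue (+1)  1899: Wed (+1)  … (42 more years) …
  1942: Sun (+1) ✓  1943: Mon (+1)  1944: Wed (+2)  1945: Thu (+1)  1946: Fri (+1)
  1947: Sat (+1)  1948: Mon (+2)  1949: Tue (+1)  1950: Wed (+1)  1951: Thu (+1)
  1952: Sat (+2)  1953: Sun (+1) ✓  1954: Mon (+1)  1955: Tue (+1)
Sunday years: 1891, 1896, 1903, 1908, 1914, 1925, 1931, 1936, 1942, 1953 — 10 in total.

10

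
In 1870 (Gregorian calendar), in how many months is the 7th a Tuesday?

Check the 7th of each month of 1870: Jan 7: Fri, Feb 7: Mon, Mar 7: Mon, Apr 7: Thu, May 7: Sat, Jun 7: Tue, Jul 7: Thu, Aug 7: Sun, Sep 7: Wed, Oct 7: Fri, Nov 7: Mon, Dec 7: Wed.
Tuesday occurs in June — 1 month.

1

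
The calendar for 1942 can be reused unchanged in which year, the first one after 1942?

Two years share a calendar iff Jan 1 falls on the same weekday and both are leap or both are common. 1942: Jan 1 is Thursday, common year.
1943: Jan 1 Friday, common
1944: Jan 1 Saturday, leap
1945: Jan 1 Monday, common
1946: Jan 1 Tuesday, common
1947: Jan 1 Wednesday, common
1948: Jan 1 Thursday, leap
1949: Jan 1 Saturday, common
1950: Jan 1 Sunday, common
1951: Jan 1 Monday, common
1952: Jan 1 Tuesday, leap
1953: Jan 1 Thursday, common
1953 matches on both conditions.

1953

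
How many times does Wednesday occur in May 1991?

May 1991 has 31 days and begins on Wednesday.
The first Wednesday is May 1.
Wednesdays fall on 1, 8, 15, 22, 29 — that's 5.

5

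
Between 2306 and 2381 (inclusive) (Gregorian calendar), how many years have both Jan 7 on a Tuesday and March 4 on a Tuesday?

Check each year's weekday for Jan 7 and March 4:
  2306: Sun/Sun  2307: Mon/Mon  2308: Tue/Wed  2309: Thu/Thu  2310: Fri/Fri  2311: Sat/Sat  2312: Sun/Mon  2313: Tue/Tue ✓  2314: Wed/Wed  2315: Thu/Thu  2316: Fri/Sat  2317: Sun/Sun  2318: Mon/Mon  2319: Tue/Tue ✓  …(48 more)…  2368: Sun/Mon  2369: Tue/Tue ✓  2370: Wed/Wed  2371: Thu/Thu  2372: Fri/Sat  2373: Sun/Sun  2374: Mon/Mon  2375: Tue/Tue ✓  2376: Wed/Thu  2377: Fri/Fri  2378: Sat/Sat  2379: Sun/Sun  2380: Mon/Tue  2381: Wed/Wed
Both conditions hold in: 2313, 2319, 2330, 2341, 2347, 2358, 2369, 2375 — 8.

8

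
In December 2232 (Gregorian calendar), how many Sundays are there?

5

December 2232 has 31 days and begins on Saturday.
The first Sunday is December 2.
Sundays fall on 2, 9, 16, 23, 30 — that's 5.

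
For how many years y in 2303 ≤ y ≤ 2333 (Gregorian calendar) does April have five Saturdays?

April has 30 days; it has five Saturdays when Saturday falls among the first (month-length − 28) days — i.e. when April 1 is one of Saturday/Friday.
April 1 by year: 2303:Wed 2304:Fri✓ 2305:Sat✓ 2306:Sun 2307:Mon 2308:Wed 2309:Thu 2310:Fri✓ 2311:Sat✓ 2312:Mon 2313:Tue 2314:Wed 2315:Thu 2316:Sat✓ 2317:Sun 2318:Mon 2319:Tue 2320:Thu 2321:Fri✓ 2322:Sat✓ 2323:Sun 2324:Tue 2325:Wed 2326:Thu 2327:Fri✓ 2328:Sun 2329:Mon 2330:Tue 2331:Wed 2332:Fri✓ 2333:Sat✓
Years with five Saturdays: 2304, 2305, 2310, 2311, 2316, 2321, 2322, 2327, 2332, 2333 → 10.

10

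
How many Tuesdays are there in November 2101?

November 2101 has 30 days and begins on Tuesday.
The first Tuesday is November 1.
Tuesdays fall on 1, 8, 15, 22, 29 — that's 5.

5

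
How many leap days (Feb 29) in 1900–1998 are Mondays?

Leap years in 1900–1998: 24 of them.
Feb 29 weekday advances by 5 (mod 7) from one leap year to the next four years later (or differs when a century non-leap intervenes).
Leap-day weekdays: 1904:Mon✓ 1908:Sat 1912:Thu 1916:Tue 1920:Sun 1924:Fri 1928:Wed 1932:Mon✓ 1936:Sat 1940:Thu 1944:Tue 1948:Sun 1952:Fri 1956:Wed 1960:Mon✓ 1964:Sat 1968:Thu 1972:Tue 1976:Sun 1980:Fri 1984:Wed 1988:Mon✓ 1992:Sat 1996:Thu
Monday: 1904, 1932, 1960, 1988 → 4.

4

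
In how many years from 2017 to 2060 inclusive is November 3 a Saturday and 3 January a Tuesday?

Check each year's weekday for November 3 and 3 January:
  2017: Fri/Tue  2018: Sat/Wed  2019: Sun/Thu  2020: Tue/Fri  2021: Wed/Sun  2022: Thu/Mon  2023: Fri/Tue  2024: Sun/Wed  2025: Mon/Fri  2026: Tue/Sat  2027: Wed/Sun  2028: Fri/Mon  2029: Sat/Wed  2030: Sun/Thu  …(16 more)…  2047: Sun/Thu  2048: Tue/Fri  2049: Wed/Sun  2050: Thu/Mon  2051: Fri/Tue  2052: Sun/Wed  2053: Mon/Fri  2054: Tue/Sat  2055: Wed/Sun  2056: Fri/Mon  2057: Sat/Wed  2058: Sun/Thu  2059: Mon/Fri  2060: Wed/Sat
Both conditions hold in: 2040 — 1.

1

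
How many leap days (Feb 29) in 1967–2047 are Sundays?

Leap years in 1967–2047: 20 of them.
Feb 29 weekday advances by 5 (mod 7) from one leap year to the next four years later (or differs when a century non-leap intervenes).
Leap-day weekdays: 1968:Thu 1972:Tue 1976:Sun✓ 1980:Fri 1984:Wed 1988:Mon 1992:Sat 1996:Thu 2000:Tue 2004:Sun✓ 2008:Fri 2012:Wed 2016:Mon 2020:Sat 2024:Thu 2028:Tue 2032:Sun✓ 2036:Fri 2040:Wed 2044:Mon
Sunday: 1976, 2004, 2032 → 3.

3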